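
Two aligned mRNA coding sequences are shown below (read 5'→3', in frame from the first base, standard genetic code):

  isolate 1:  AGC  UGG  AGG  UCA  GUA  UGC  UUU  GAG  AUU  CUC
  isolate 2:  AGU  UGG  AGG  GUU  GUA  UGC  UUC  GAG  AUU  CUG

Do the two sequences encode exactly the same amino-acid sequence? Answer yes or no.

Codon 1: AGC Ser / AGU Ser — synonymous.
Codon 2: UGG Trp / UGG Trp — identical.
Codon 3: AGG Arg / AGG Arg — identical.
Codon 4: UCA Ser / GUU Val — nonsynonymous.
Codon 5: GUA Val / GUA Val — identical.
Codon 6: UGC Cys / UGC Cys — identical.
Codon 7: UUU Phe / UUC Phe — synonymous.
Codon 8: GAG Glu / GAG Glu — identical.
Codon 9: AUU Ile / AUU Ile — identical.
Codon 10: CUC Leu / CUG Leu — synonymous.
Nonsynonymous differences: 1 → different protein.

no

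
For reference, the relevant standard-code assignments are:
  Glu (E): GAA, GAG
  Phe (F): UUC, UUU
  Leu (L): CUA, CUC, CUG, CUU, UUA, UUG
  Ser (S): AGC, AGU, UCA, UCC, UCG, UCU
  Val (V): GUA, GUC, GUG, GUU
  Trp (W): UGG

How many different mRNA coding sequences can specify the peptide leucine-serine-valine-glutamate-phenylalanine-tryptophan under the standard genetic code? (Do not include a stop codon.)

576

Leu: 6 codons.
Ser: 6 codons.
Val: 4 codons.
Glu: 2 codons.
Phe: 2 codons.
Trp: 1 codon.
6 × 6 × 4 × 2 × 2 × 1 = 576.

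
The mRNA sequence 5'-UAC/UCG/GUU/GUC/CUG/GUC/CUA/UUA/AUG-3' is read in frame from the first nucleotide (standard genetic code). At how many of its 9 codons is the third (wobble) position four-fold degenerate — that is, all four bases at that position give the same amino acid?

Codon 1 UAC (Tyr): third position 2-fold.
Codon 2 UCG (Ser): third position 4-fold.
Codon 3 GUU (Val): third position 4-fold.
Codon 4 GUC (Val): third position 4-fold.
Codon 5 CUG (Leu): third position 4-fold.
Codon 6 GUC (Val): third position 4-fold.
Codon 7 CUA (Leu): third position 4-fold.
Codon 8 UUA (Leu): third position 2-fold.
Codon 9 AUG (Met): third position 1-fold.
Four-fold degenerate third positions: 6.

6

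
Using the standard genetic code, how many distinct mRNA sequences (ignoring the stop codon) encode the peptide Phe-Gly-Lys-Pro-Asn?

128

Phe: 2 codons.
Gly: 4 codons.
Lys: 2 codons.
Pro: 4 codons.
Asn: 2 codons.
2 × 4 × 2 × 4 × 2 = 128.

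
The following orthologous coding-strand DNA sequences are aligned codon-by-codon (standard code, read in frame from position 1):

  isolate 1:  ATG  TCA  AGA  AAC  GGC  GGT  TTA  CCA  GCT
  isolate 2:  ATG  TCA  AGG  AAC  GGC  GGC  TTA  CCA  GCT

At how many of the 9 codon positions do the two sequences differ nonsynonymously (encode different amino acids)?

Codon 1: ATG Met / ATG Met — identical.
Codon 2: TCA Ser / TCA Ser — identical.
Codon 3: AGA Arg / AGG Arg — synonymous.
Codon 4: AAC Asn / AAC Asn — identical.
Codon 5: GGC Gly / GGC Gly — identical.
Codon 6: GGT Gly / GGC Gly — synonymous.
Codon 7: TTA Leu / TTA Leu — identical.
Codon 8: CCA Pro / CCA Pro — identical.
Codon 9: GCT Ala / GCT Ala — identical.
Nonsynonymous differences: 0.

0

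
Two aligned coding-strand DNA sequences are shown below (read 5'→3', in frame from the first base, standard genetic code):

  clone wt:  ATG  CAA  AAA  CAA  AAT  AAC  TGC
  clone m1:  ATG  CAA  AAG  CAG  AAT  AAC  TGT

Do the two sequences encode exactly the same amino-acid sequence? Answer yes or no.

yes

Codon 1: ATG Met / ATG Met — identical.
Codon 2: CAA Gln / CAA Gln — identical.
Codon 3: AAA Lys / AAG Lys — synonymous.
Codon 4: CAA Gln / CAG Gln — synonymous.
Codon 5: AAT Asn / AAT Asn — identical.
Codon 6: AAC Asn / AAC Asn — identical.
Codon 7: TGC Cys / TGT Cys — synonymous.
Nonsynonymous differences: 0 → same protein.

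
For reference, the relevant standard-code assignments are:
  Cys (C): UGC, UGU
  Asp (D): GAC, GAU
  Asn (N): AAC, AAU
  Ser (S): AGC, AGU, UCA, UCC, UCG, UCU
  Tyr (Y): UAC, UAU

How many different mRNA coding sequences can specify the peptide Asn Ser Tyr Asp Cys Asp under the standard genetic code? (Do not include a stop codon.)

192

Asn: 2 codons.
Ser: 6 codons.
Tyr: 2 codons.
Asp: 2 codons.
Cys: 2 codons.
Asp: 2 codons.
2 × 6 × 2 × 2 × 2 × 2 = 192.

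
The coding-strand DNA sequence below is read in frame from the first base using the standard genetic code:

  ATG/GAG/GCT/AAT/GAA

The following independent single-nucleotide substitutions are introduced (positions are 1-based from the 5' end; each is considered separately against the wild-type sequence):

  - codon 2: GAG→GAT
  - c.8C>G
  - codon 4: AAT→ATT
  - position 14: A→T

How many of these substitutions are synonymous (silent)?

0

Codon 2: GAG (Glu) → GAT (Asp) — missense.
Codon 3: GCT (Ala) → GGT (Gly) — missense.
Codon 4: AAT (Asn) → ATT (Ile) — missense.
Codon 5: GAA (Glu) → GTA (Val) — missense.
Synonymous: 0 of 4.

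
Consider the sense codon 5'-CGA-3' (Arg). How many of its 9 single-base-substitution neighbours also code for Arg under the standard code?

4

Position 1: AGA → 1 synonymous.
Position 2: none → 0 synonymous.
Position 3: CGT, CGC, CGG → 3 synonymous.
Total: 1 + 0 + 3 = 4.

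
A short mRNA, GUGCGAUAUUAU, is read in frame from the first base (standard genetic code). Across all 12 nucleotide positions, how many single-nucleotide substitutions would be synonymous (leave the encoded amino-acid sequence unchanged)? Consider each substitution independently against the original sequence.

Codon 1 (GUG, Val): 3 synonymous substitutions.
Codon 2 (CGA, Arg): 4 synonymous substitutions.
Codon 3 (UAU, Tyr): 1 synonymous substitution.
Codon 4 (UAU, Tyr): 1 synonymous substitution.
Total: 3 + 4 + 1 + 1 = 9.

9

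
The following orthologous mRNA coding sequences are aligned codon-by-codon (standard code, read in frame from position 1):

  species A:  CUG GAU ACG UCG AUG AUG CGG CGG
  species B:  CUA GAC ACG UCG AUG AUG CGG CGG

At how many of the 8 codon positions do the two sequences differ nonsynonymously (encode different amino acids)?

0

Codon 1: CUG Leu / CUA Leu — synonymous.
Codon 2: GAU Asp / GAC Asp — synonymous.
Codon 3: ACG Thr / ACG Thr — identical.
Codon 4: UCG Ser / UCG Ser — identical.
Codon 5: AUG Met / AUG Met — identical.
Codon 6: AUG Met / AUG Met — identical.
Codon 7: CGG Arg / CGG Arg — identical.
Codon 8: CGG Arg / CGG Arg — identical.
Nonsynonymous differences: 0.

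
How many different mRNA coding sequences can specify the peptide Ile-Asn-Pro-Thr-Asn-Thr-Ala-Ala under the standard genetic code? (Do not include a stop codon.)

12288

Ile: 3 codons.
Asn: 2 codons.
Pro: 4 codons.
Thr: 4 codons.
Asn: 2 codons.
Thr: 4 codons.
Ala: 4 codons.
Ala: 4 codons.
3 × 2 × 4 × 4 × 2 × 4 × 4 × 4 = 12288.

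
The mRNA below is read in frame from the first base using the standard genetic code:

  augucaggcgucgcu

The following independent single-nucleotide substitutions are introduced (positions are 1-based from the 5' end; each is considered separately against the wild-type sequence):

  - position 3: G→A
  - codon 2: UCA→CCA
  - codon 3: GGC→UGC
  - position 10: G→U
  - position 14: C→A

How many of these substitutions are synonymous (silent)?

0

Codon 1: AUG (Met) → AUA (Ile) — missense.
Codon 2: UCA (Ser) → CCA (Pro) — missense.
Codon 3: GGC (Gly) → UGC (Cys) — missense.
Codon 4: GUC (Val) → UUC (Phe) — missense.
Codon 5: GCU (Ala) → GAU (Asp) — missense.
Synonymous: 0 of 5.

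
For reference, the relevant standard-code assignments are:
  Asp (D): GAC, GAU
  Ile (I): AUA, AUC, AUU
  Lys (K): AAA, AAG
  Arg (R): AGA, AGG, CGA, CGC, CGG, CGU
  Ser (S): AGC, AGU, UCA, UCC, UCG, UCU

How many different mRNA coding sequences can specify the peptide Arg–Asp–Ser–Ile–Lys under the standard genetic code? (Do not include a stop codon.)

432

Arg: 6 codons.
Asp: 2 codons.
Ser: 6 codons.
Ile: 3 codons.
Lys: 2 codons.
6 × 2 × 6 × 3 × 2 = 432.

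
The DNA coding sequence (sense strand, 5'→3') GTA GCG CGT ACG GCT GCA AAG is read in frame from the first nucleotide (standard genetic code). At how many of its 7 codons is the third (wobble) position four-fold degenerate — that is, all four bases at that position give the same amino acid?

6

Codon 1 GTA (Val): third position 4-fold.
Codon 2 GCG (Ala): third position 4-fold.
Codon 3 CGT (Arg): third position 4-fold.
Codon 4 ACG (Thr): third position 4-fold.
Codon 5 GCT (Ala): third position 4-fold.
Codon 6 GCA (Ala): third position 4-fold.
Codon 7 AAG (Lys): third position 2-fold.
Four-fold degenerate third positions: 6.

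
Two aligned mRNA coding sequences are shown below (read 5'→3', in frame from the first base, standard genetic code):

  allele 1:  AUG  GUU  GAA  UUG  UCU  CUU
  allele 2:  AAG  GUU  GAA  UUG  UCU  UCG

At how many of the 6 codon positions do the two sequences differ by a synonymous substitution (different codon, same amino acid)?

0

Codon 1: AUG Met / AAG Lys — nonsynonymous.
Codon 2: GUU Val / GUU Val — identical.
Codon 3: GAA Glu / GAA Glu — identical.
Codon 4: UUG Leu / UUG Leu — identical.
Codon 5: UCU Ser / UCU Ser — identical.
Codon 6: CUU Leu / UCG Ser — nonsynonymous.
Synonymous differences: 0.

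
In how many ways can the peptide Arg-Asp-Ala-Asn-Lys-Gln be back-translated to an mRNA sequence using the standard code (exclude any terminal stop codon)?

Arg: 6 codons.
Asp: 2 codons.
Ala: 4 codons.
Asn: 2 codons.
Lys: 2 codons.
Gln: 2 codons.
6 × 2 × 4 × 2 × 2 × 2 = 384.

384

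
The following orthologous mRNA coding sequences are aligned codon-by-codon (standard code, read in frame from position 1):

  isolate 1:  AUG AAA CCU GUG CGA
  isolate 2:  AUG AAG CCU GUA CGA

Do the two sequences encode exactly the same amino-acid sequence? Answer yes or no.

Codon 1: AUG Met / AUG Met — identical.
Codon 2: AAA Lys / AAG Lys — synonymous.
Codon 3: CCU Pro / CCU Pro — identical.
Codon 4: GUG Val / GUA Val — synonymous.
Codon 5: CGA Arg / CGA Arg — identical.
Nonsynonymous differences: 0 → same protein.

yes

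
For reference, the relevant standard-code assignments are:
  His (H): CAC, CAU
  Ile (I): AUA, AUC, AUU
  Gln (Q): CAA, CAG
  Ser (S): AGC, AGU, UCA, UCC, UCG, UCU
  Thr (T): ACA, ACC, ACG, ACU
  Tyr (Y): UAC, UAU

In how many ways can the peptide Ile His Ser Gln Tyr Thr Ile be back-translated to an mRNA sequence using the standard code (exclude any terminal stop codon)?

1728

Ile: 3 codons.
His: 2 codons.
Ser: 6 codons.
Gln: 2 codons.
Tyr: 2 codons.
Thr: 4 codons.
Ile: 3 codons.
3 × 2 × 6 × 2 × 2 × 4 × 3 = 1728.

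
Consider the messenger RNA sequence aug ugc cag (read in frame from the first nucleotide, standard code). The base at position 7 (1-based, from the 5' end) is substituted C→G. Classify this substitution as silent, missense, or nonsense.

missense

Position 7 falls in codon 3: CAG → Gln.
After the substitution the codon is GAG → Glu.
Gln ≠ Glu, so this is a missense mutation.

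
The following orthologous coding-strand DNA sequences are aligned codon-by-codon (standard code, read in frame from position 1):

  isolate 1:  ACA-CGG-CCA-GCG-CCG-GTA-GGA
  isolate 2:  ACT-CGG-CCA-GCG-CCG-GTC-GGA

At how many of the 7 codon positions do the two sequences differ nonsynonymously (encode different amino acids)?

Codon 1: ACA Thr / ACT Thr — synonymous.
Codon 2: CGG Arg / CGG Arg — identical.
Codon 3: CCA Pro / CCA Pro — identical.
Codon 4: GCG Ala / GCG Ala — identical.
Codon 5: CCG Pro / CCG Pro — identical.
Codon 6: GTA Val / GTC Val — synonymous.
Codon 7: GGA Gly / GGA Gly — identical.
Nonsynonymous differences: 0.

0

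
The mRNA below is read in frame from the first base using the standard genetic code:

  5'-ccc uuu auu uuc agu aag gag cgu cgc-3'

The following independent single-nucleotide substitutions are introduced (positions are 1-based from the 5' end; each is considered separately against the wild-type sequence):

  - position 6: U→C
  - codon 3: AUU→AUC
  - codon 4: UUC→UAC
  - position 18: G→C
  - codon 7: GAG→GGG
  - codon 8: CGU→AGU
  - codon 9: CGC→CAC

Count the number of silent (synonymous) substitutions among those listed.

2

Codon 2: UUU (Phe) → UUC (Phe) — synonymous.
Codon 3: AUU (Ile) → AUC (Ile) — synonymous.
Codon 4: UUC (Phe) → UAC (Tyr) — missense.
Codon 6: AAG (Lys) → AAC (Asn) — missense.
Codon 7: GAG (Glu) → GGG (Gly) — missense.
Codon 8: CGU (Arg) → AGU (Ser) — missense.
Codon 9: CGC (Arg) → CAC (His) — missense.
Synonymous: 2 of 7.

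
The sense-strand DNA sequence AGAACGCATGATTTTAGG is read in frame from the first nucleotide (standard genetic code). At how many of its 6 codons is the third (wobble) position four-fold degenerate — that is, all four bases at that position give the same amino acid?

Codon 1 AGA (Arg): third position 2-fold.
Codon 2 ACG (Thr): third position 4-fold.
Codon 3 CAT (His): third position 2-fold.
Codon 4 GAT (Asp): third position 2-fold.
Codon 5 TTT (Phe): third position 2-fold.
Codon 6 AGG (Arg): third position 2-fold.
Four-fold degenerate third positions: 1.

1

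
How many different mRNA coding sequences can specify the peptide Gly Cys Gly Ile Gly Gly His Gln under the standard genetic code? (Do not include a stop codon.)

6144

Gly: 4 codons.
Cys: 2 codons.
Gly: 4 codons.
Ile: 3 codons.
Gly: 4 codons.
Gly: 4 codons.
His: 2 codons.
Gln: 2 codons.
4 × 2 × 4 × 3 × 4 × 4 × 2 × 2 = 6144.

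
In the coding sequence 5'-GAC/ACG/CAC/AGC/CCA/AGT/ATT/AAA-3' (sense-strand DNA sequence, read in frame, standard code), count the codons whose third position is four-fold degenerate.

Codon 1 GAC (Asp): third position 2-fold.
Codon 2 ACG (Thr): third position 4-fold.
Codon 3 CAC (His): third position 2-fold.
Codon 4 AGC (Ser): third position 2-fold.
Codon 5 CCA (Pro): third position 4-fold.
Codon 6 AGT (Ser): third position 2-fold.
Codon 7 ATT (Ile): third position 3-fold.
Codon 8 AAA (Lys): third position 2-fold.
Four-fold degenerate third positions: 2.

2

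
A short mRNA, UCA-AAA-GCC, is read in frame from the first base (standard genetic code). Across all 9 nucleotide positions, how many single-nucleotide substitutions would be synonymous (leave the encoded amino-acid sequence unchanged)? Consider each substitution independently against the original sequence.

7

Codon 1 (UCA, Ser): 3 synonymous substitutions.
Codon 2 (AAA, Lys): 1 synonymous substitution.
Codon 3 (GCC, Ala): 3 synonymous substitutions.
Total: 3 + 1 + 3 = 7.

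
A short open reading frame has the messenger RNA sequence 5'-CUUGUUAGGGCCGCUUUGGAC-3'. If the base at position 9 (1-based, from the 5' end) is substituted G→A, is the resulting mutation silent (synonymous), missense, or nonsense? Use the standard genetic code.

silent

Position 9 falls in codon 3: AGG → Arg.
After the substitution the codon is AGA → Arg.
Both encode Arg, so the change is synonymous.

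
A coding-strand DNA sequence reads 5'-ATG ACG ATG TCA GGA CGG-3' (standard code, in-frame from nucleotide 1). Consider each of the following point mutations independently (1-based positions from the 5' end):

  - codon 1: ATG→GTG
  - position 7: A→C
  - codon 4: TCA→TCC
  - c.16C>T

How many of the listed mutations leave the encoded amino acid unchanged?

1

Codon 1: ATG (Met) → GTG (Val) — missense.
Codon 3: ATG (Met) → CTG (Leu) — missense.
Codon 4: TCA (Ser) → TCC (Ser) — synonymous.
Codon 6: CGG (Arg) → TGG (Trp) — missense.
Synonymous: 1 of 4.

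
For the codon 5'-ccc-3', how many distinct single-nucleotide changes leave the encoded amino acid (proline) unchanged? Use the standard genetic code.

3

Position 1: none → 0 synonymous.
Position 2: none → 0 synonymous.
Position 3: CCT, CCA, CCG → 3 synonymous.
Total: 0 + 0 + 3 = 3.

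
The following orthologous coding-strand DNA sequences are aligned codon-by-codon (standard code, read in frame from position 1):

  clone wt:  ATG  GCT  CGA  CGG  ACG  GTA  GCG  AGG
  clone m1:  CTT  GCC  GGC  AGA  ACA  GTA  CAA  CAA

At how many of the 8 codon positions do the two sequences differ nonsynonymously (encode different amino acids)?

4

Codon 1: ATG Met / CTT Leu — nonsynonymous.
Codon 2: GCT Ala / GCC Ala — synonymous.
Codon 3: CGA Arg / GGC Gly — nonsynonymous.
Codon 4: CGG Arg / AGA Arg — synonymous.
Codon 5: ACG Thr / ACA Thr — synonymous.
Codon 6: GTA Val / GTA Val — identical.
Codon 7: GCG Ala / CAA Gln — nonsynonymous.
Codon 8: AGG Arg / CAA Gln — nonsynonymous.
Nonsynonymous differences: 4.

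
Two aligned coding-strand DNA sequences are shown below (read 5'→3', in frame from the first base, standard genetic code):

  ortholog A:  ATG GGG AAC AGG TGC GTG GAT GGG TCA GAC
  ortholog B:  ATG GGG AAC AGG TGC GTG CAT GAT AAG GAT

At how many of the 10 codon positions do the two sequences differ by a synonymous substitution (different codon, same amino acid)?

Codon 1: ATG Met / ATG Met — identical.
Codon 2: GGG Gly / GGG Gly — identical.
Codon 3: AAC Asn / AAC Asn — identical.
Codon 4: AGG Arg / AGG Arg — identical.
Codon 5: TGC Cys / TGC Cys — identical.
Codon 6: GTG Val / GTG Val — identical.
Codon 7: GAT Asp / CAT His — nonsynonymous.
Codon 8: GGG Gly / GAT Asp — nonsynonymous.
Codon 9: TCA Ser / AAG Lys — nonsynonymous.
Codon 10: GAC Asp / GAT Asp — synonymous.
Synonymous differences: 1.

1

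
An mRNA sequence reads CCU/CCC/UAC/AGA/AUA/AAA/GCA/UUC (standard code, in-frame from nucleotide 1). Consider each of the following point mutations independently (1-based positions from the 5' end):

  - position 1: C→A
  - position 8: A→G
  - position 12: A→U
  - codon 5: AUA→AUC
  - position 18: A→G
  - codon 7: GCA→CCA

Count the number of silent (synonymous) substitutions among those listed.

2

Codon 1: CCU (Pro) → ACU (Thr) — missense.
Codon 3: UAC (Tyr) → UGC (Cys) — missense.
Codon 4: AGA (Arg) → AGU (Ser) — missense.
Codon 5: AUA (Ile) → AUC (Ile) — synonymous.
Codon 6: AAA (Lys) → AAG (Lys) — synonymous.
Codon 7: GCA (Ala) → CCA (Pro) — missense.
Synonymous: 2 of 6.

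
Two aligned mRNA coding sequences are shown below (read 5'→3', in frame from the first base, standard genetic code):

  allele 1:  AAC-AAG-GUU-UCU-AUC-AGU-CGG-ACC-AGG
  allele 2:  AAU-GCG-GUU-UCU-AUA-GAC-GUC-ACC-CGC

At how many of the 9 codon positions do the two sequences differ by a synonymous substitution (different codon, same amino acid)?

3

Codon 1: AAC Asn / AAU Asn — synonymous.
Codon 2: AAG Lys / GCG Ala — nonsynonymous.
Codon 3: GUU Val / GUU Val — identical.
Codon 4: UCU Ser / UCU Ser — identical.
Codon 5: AUC Ile / AUA Ile — synonymous.
Codon 6: AGU Ser / GAC Asp — nonsynonymous.
Codon 7: CGG Arg / GUC Val — nonsynonymous.
Codon 8: ACC Thr / ACC Thr — identical.
Codon 9: AGG Arg / CGC Arg — synonymous.
Synonymous differences: 3.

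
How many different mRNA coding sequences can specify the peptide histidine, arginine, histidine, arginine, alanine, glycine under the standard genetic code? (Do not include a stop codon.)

His: 2 codons.
Arg: 6 codons.
His: 2 codons.
Arg: 6 codons.
Ala: 4 codons.
Gly: 4 codons.
2 × 6 × 2 × 6 × 4 × 4 = 2304.

2304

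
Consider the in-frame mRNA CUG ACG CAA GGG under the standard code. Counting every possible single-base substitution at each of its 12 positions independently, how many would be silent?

11

Codon 1 (CUG, Leu): 4 synonymous substitutions.
Codon 2 (ACG, Thr): 3 synonymous substitutions.
Codon 3 (CAA, Gln): 1 synonymous substitution.
Codon 4 (GGG, Gly): 3 synonymous substitutions.
Total: 4 + 3 + 1 + 3 = 11.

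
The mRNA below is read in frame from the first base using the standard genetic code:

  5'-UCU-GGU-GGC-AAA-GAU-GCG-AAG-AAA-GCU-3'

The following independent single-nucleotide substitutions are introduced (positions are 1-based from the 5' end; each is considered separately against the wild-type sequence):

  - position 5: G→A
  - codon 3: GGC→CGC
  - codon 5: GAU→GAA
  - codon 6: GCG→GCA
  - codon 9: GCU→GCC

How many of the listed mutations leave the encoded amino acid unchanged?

Codon 2: GGU (Gly) → GAU (Asp) — missense.
Codon 3: GGC (Gly) → CGC (Arg) — missense.
Codon 5: GAU (Asp) → GAA (Glu) — missense.
Codon 6: GCG (Ala) → GCA (Ala) — synonymous.
Codon 9: GCU (Ala) → GCC (Ala) — synonymous.
Synonymous: 2 of 5.

2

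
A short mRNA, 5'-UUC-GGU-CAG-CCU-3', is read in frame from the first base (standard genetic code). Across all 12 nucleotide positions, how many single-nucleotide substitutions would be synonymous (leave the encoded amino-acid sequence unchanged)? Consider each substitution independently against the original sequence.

Codon 1 (UUC, Phe): 1 synonymous substitution.
Codon 2 (GGU, Gly): 3 synonymous substitutions.
Codon 3 (CAG, Gln): 1 synonymous substitution.
Codon 4 (CCU, Pro): 3 synonymous substitutions.
Total: 1 + 3 + 1 + 3 = 8.

8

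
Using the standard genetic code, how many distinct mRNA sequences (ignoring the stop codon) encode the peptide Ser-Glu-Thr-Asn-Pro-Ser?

2304

Ser: 6 codons.
Glu: 2 codons.
Thr: 4 codons.
Asn: 2 codons.
Pro: 4 codons.
Ser: 6 codons.
6 × 2 × 4 × 2 × 4 × 6 = 2304.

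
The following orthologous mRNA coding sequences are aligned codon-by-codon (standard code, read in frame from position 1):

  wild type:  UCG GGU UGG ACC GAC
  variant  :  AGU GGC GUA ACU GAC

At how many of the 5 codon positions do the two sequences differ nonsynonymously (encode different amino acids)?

Codon 1: UCG Ser / AGU Ser — synonymous.
Codon 2: GGU Gly / GGC Gly — synonymous.
Codon 3: UGG Trp / GUA Val — nonsynonymous.
Codon 4: ACC Thr / ACU Thr — synonymous.
Codon 5: GAC Asp / GAC Asp — identical.
Nonsynonymous differences: 1.

1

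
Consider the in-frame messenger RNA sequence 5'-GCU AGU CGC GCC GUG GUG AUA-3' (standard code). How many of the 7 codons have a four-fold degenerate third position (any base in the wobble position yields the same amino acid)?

5

Codon 1 GCU (Ala): third position 4-fold.
Codon 2 AGU (Ser): third position 2-fold.
Codon 3 CGC (Arg): third position 4-fold.
Codon 4 GCC (Ala): third position 4-fold.
Codon 5 GUG (Val): third position 4-fold.
Codon 6 GUG (Val): third position 4-fold.
Codon 7 AUA (Ile): third position 3-fold.
Four-fold degenerate third positions: 5.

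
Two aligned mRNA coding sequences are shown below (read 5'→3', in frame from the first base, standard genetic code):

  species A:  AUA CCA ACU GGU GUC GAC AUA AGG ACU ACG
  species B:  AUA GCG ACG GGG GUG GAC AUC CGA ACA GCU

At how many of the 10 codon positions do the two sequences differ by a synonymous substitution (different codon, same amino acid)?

6

Codon 1: AUA Ile / AUA Ile — identical.
Codon 2: CCA Pro / GCG Ala — nonsynonymous.
Codon 3: ACU Thr / ACG Thr — synonymous.
Codon 4: GGU Gly / GGG Gly — synonymous.
Codon 5: GUC Val / GUG Val — synonymous.
Codon 6: GAC Asp / GAC Asp — identical.
Codon 7: AUA Ile / AUC Ile — synonymous.
Codon 8: AGG Arg / CGA Arg — synonymous.
Codon 9: ACU Thr / ACA Thr — synonymous.
Codon 10: ACG Thr / GCU Ala — nonsynonymous.
Synonymous differences: 6.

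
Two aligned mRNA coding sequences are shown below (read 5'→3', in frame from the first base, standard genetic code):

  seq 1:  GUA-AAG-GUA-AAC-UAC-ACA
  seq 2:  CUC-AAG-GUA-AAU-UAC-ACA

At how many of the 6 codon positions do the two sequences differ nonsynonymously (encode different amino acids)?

1

Codon 1: GUA Val / CUC Leu — nonsynonymous.
Codon 2: AAG Lys / AAG Lys — identical.
Codon 3: GUA Val / GUA Val — identical.
Codon 4: AAC Asn / AAU Asn — synonymous.
Codon 5: UAC Tyr / UAC Tyr — identical.
Codon 6: ACA Thr / ACA Thr — identical.
Nonsynonymous differences: 1.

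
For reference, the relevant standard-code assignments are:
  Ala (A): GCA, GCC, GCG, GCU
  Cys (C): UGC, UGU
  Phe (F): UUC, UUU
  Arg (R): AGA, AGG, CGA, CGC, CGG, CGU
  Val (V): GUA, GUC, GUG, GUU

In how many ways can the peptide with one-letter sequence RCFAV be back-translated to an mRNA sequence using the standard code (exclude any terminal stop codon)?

384

Arg: 6 codons.
Cys: 2 codons.
Phe: 2 codons.
Ala: 4 codons.
Val: 4 codons.
6 × 2 × 2 × 4 × 4 = 384.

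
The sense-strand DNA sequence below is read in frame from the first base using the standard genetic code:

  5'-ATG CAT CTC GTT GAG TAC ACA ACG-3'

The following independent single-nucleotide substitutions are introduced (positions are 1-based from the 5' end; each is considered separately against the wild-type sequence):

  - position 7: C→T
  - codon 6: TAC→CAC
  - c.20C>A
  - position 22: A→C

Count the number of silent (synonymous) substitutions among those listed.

Codon 3: CTC (Leu) → TTC (Phe) — missense.
Codon 6: TAC (Tyr) → CAC (His) — missense.
Codon 7: ACA (Thr) → AAA (Lys) — missense.
Codon 8: ACG (Thr) → CCG (Pro) — missense.
Synonymous: 0 of 4.

0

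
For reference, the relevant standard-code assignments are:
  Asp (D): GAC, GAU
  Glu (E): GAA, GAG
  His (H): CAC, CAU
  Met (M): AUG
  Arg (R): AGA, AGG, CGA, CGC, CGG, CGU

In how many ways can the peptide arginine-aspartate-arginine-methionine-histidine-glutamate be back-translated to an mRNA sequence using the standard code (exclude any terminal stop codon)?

Arg: 6 codons.
Asp: 2 codons.
Arg: 6 codons.
Met: 1 codon.
His: 2 codons.
Glu: 2 codons.
6 × 2 × 6 × 1 × 2 × 2 = 288.

288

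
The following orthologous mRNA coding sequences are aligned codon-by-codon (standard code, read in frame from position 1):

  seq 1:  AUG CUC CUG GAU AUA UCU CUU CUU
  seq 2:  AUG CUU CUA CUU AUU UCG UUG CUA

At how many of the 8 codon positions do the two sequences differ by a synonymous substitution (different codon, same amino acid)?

Codon 1: AUG Met / AUG Met — identical.
Codon 2: CUC Leu / CUU Leu — synonymous.
Codon 3: CUG Leu / CUA Leu — synonymous.
Codon 4: GAU Asp / CUU Leu — nonsynonymous.
Codon 5: AUA Ile / AUU Ile — synonymous.
Codon 6: UCU Ser / UCG Ser — synonymous.
Codon 7: CUU Leu / UUG Leu — synonymous.
Codon 8: CUU Leu / CUA Leu — synonymous.
Synonymous differences: 6.

6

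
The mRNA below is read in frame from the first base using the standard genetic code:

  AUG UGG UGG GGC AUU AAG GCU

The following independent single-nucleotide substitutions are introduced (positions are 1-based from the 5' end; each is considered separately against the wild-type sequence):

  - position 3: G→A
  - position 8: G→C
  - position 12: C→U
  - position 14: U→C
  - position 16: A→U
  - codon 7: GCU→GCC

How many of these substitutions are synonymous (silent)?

Codon 1: AUG (Met) → AUA (Ile) — missense.
Codon 3: UGG (Trp) → UCG (Ser) — missense.
Codon 4: GGC (Gly) → GGU (Gly) — synonymous.
Codon 5: AUU (Ile) → ACU (Thr) — missense.
Codon 6: AAG (Lys) → UAG (Stop) — nonsense.
Codon 7: GCU (Ala) → GCC (Ala) — synonymous.
Synonymous: 2 of 6.

2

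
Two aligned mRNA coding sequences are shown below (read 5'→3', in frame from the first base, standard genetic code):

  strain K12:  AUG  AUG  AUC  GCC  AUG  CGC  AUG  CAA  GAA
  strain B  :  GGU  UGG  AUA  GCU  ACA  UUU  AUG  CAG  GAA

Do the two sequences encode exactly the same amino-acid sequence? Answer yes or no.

no

Codon 1: AUG Met / GGU Gly — nonsynonymous.
Codon 2: AUG Met / UGG Trp — nonsynonymous.
Codon 3: AUC Ile / AUA Ile — synonymous.
Codon 4: GCC Ala / GCU Ala — synonymous.
Codon 5: AUG Met / ACA Thr — nonsynonymous.
Codon 6: CGC Arg / UUU Phe — nonsynonymous.
Codon 7: AUG Met / AUG Met — identical.
Codon 8: CAA Gln / CAG Gln — synonymous.
Codon 9: GAA Glu / GAA Glu — identical.
Nonsynonymous differences: 4 → different protein.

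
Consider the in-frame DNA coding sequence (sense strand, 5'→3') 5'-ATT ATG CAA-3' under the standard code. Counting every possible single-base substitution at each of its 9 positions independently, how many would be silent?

3

Codon 1 (ATT, Ile): 2 synonymous substitutions.
Codon 2 (ATG, Met): 0 synonymous substitutions.
Codon 3 (CAA, Gln): 1 synonymous substitution.
Total: 2 + 0 + 1 = 3.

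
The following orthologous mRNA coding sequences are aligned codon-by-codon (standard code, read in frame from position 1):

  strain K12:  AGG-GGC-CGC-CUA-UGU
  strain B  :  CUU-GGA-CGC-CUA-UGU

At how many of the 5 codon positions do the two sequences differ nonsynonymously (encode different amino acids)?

Codon 1: AGG Arg / CUU Leu — nonsynonymous.
Codon 2: GGC Gly / GGA Gly — synonymous.
Codon 3: CGC Arg / CGC Arg — identical.
Codon 4: CUA Leu / CUA Leu — identical.
Codon 5: UGU Cys / UGU Cys — identical.
Nonsynonymous differences: 1.

1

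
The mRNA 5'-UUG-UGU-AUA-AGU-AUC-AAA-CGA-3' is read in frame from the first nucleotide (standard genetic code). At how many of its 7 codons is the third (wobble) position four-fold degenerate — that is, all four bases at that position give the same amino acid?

1

Codon 1 UUG (Leu): third position 2-fold.
Codon 2 UGU (Cys): third position 2-fold.
Codon 3 AUA (Ile): third position 3-fold.
Codon 4 AGU (Ser): third position 2-fold.
Codon 5 AUC (Ile): third position 3-fold.
Codon 6 AAA (Lys): third position 2-fold.
Codon 7 CGA (Arg): third position 4-fold.
Four-fold degenerate third positions: 1.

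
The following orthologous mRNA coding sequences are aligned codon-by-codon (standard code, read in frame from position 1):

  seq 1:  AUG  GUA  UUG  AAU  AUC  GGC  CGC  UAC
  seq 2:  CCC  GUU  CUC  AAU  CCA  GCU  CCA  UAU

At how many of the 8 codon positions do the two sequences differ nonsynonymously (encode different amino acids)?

4

Codon 1: AUG Met / CCC Pro — nonsynonymous.
Codon 2: GUA Val / GUU Val — synonymous.
Codon 3: UUG Leu / CUC Leu — synonymous.
Codon 4: AAU Asn / AAU Asn — identical.
Codon 5: AUC Ile / CCA Pro — nonsynonymous.
Codon 6: GGC Gly / GCU Ala — nonsynonymous.
Codon 7: CGC Arg / CCA Pro — nonsynonymous.
Codon 8: UAC Tyr / UAU Tyr — synonymous.
Nonsynonymous differences: 4.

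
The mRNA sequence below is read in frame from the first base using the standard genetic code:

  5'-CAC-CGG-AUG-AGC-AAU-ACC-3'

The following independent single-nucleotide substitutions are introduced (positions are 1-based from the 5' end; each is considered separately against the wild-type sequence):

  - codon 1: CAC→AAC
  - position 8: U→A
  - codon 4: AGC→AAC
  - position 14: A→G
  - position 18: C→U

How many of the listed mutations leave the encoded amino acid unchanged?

1

Codon 1: CAC (His) → AAC (Asn) — missense.
Codon 3: AUG (Met) → AAG (Lys) — missense.
Codon 4: AGC (Ser) → AAC (Asn) — missense.
Codon 5: AAU (Asn) → AGU (Ser) — missense.
Codon 6: ACC (Thr) → ACU (Thr) — synonymous.
Synonymous: 1 of 5.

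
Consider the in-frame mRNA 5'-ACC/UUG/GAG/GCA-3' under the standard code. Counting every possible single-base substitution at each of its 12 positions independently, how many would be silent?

9

Codon 1 (ACC, Thr): 3 synonymous substitutions.
Codon 2 (UUG, Leu): 2 synonymous substitutions.
Codon 3 (GAG, Glu): 1 synonymous substitution.
Codon 4 (GCA, Ala): 3 synonymous substitutions.
Total: 3 + 2 + 1 + 3 = 9.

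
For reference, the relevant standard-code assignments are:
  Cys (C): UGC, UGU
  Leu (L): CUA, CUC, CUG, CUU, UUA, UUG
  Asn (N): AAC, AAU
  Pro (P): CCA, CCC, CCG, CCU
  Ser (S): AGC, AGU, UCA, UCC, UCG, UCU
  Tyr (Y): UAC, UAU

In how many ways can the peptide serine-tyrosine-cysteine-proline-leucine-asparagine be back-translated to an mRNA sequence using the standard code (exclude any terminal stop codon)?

Ser: 6 codons.
Tyr: 2 codons.
Cys: 2 codons.
Pro: 4 codons.
Leu: 6 codons.
Asn: 2 codons.
6 × 2 × 2 × 4 × 6 × 2 = 1152.

1152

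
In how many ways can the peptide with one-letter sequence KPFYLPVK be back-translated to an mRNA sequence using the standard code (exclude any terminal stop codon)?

6144

Lys: 2 codons.
Pro: 4 codons.
Phe: 2 codons.
Tyr: 2 codons.
Leu: 6 codons.
Pro: 4 codons.
Val: 4 codons.
Lys: 2 codons.
2 × 4 × 2 × 2 × 6 × 4 × 4 × 2 = 6144.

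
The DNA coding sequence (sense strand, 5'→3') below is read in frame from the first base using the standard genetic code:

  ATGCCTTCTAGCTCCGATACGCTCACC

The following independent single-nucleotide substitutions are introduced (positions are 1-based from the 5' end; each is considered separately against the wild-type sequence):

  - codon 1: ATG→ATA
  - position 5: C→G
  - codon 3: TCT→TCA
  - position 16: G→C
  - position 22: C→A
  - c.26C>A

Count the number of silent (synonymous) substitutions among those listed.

Codon 1: ATG (Met) → ATA (Ile) — missense.
Codon 2: CCT (Pro) → CGT (Arg) — missense.
Codon 3: TCT (Ser) → TCA (Ser) — synonymous.
Codon 6: GAT (Asp) → CAT (His) — missense.
Codon 8: CTC (Leu) → ATC (Ile) — missense.
Codon 9: ACC (Thr) → AAC (Asn) — missense.
Synonymous: 1 of 6.

1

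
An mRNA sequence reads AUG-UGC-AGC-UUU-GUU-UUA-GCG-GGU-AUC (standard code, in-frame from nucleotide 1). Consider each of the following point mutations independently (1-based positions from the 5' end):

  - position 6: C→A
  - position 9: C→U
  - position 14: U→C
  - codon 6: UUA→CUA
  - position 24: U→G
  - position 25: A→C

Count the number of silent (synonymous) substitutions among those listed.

3

Codon 2: UGC (Cys) → UGA (Stop) — nonsense.
Codon 3: AGC (Ser) → AGU (Ser) — synonymous.
Codon 5: GUU (Val) → GCU (Ala) — missense.
Codon 6: UUA (Leu) → CUA (Leu) — synonymous.
Codon 8: GGU (Gly) → GGG (Gly) — synonymous.
Codon 9: AUC (Ile) → CUC (Leu) — missense.
Synonymous: 3 of 6.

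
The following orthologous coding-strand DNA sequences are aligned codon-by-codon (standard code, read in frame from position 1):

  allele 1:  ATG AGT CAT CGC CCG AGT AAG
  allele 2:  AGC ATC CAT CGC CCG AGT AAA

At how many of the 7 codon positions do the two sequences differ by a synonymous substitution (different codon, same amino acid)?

1

Codon 1: ATG Met / AGC Ser — nonsynonymous.
Codon 2: AGT Ser / ATC Ile — nonsynonymous.
Codon 3: CAT His / CAT His — identical.
Codon 4: CGC Arg / CGC Arg — identical.
Codon 5: CCG Pro / CCG Pro — identical.
Codon 6: AGT Ser / AGT Ser — identical.
Codon 7: AAG Lys / AAA Lys — synonymous.
Synonymous differences: 1.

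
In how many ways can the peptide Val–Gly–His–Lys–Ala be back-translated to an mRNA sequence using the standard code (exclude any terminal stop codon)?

Val: 4 codons.
Gly: 4 codons.
His: 2 codons.
Lys: 2 codons.
Ala: 4 codons.
4 × 4 × 2 × 2 × 4 = 256.

256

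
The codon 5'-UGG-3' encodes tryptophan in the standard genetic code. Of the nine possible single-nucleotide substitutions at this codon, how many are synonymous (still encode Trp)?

Position 1: none → 0 synonymous.
Position 2: none → 0 synonymous.
Position 3: none → 0 synonymous.
Total: 0 + 0 + 0 = 0.

0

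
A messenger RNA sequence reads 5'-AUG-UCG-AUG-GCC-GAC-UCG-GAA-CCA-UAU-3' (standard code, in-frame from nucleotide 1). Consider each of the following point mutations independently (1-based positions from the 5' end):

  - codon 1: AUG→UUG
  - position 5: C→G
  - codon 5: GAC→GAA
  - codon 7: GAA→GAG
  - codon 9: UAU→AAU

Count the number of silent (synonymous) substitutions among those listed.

Codon 1: AUG (Met) → UUG (Leu) — missense.
Codon 2: UCG (Ser) → UGG (Trp) — missense.
Codon 5: GAC (Asp) → GAA (Glu) — missense.
Codon 7: GAA (Glu) → GAG (Glu) — synonymous.
Codon 9: UAU (Tyr) → AAU (Asn) — missense.
Synonymous: 1 of 5.

1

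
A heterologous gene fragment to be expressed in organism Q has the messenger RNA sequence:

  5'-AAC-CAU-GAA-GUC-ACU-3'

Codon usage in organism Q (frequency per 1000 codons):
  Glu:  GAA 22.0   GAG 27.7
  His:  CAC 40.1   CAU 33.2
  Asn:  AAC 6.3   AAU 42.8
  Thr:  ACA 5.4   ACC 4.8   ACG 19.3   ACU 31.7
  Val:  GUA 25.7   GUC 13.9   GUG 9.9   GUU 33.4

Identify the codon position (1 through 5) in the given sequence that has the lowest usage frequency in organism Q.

Codon 1 AAC (Asn): 6.3 per 1000.
Codon 2 CAU (His): 33.2 per 1000.
Codon 3 GAA (Glu): 22.0 per 1000.
Codon 4 GUC (Val): 13.9 per 1000.
Codon 5 ACU (Thr): 31.7 per 1000.
Lowest frequency is 6.3 at codon 1.

1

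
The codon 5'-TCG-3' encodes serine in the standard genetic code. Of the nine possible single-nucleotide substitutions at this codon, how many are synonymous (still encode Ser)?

3

Position 1: none → 0 synonymous.
Position 2: none → 0 synonymous.
Position 3: TCT, TCC, TCA → 3 synonymous.
Total: 0 + 0 + 3 = 3.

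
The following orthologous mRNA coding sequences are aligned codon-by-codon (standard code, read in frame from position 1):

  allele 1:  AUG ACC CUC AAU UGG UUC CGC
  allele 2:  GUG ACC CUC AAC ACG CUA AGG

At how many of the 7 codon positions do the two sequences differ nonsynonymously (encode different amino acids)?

3

Codon 1: AUG Met / GUG Val — nonsynonymous.
Codon 2: ACC Thr / ACC Thr — identical.
Codon 3: CUC Leu / CUC Leu — identical.
Codon 4: AAU Asn / AAC Asn — synonymous.
Codon 5: UGG Trp / ACG Thr — nonsynonymous.
Codon 6: UUC Phe / CUA Leu — nonsynonymous.
Codon 7: CGC Arg / AGG Arg — synonymous.
Nonsynonymous differences: 3.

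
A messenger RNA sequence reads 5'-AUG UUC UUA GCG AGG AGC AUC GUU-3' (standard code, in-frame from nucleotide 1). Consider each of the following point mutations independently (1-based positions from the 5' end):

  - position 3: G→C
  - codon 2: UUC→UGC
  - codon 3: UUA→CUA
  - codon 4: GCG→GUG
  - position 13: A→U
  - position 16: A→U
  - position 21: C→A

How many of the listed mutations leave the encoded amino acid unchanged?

Codon 1: AUG (Met) → AUC (Ile) — missense.
Codon 2: UUC (Phe) → UGC (Cys) — missense.
Codon 3: UUA (Leu) → CUA (Leu) — synonymous.
Codon 4: GCG (Ala) → GUG (Val) — missense.
Codon 5: AGG (Arg) → UGG (Trp) — missense.
Codon 6: AGC (Ser) → UGC (Cys) — missense.
Codon 7: AUC (Ile) → AUA (Ile) — synonymous.
Synonymous: 2 of 7.

2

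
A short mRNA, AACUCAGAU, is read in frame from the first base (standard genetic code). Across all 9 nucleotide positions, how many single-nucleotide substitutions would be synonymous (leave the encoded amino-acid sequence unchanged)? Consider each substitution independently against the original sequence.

Codon 1 (AAC, Asn): 1 synonymous substitution.
Codon 2 (UCA, Ser): 3 synonymous substitutions.
Codon 3 (GAU, Asp): 1 synonymous substitution.
Total: 1 + 3 + 1 = 5.

5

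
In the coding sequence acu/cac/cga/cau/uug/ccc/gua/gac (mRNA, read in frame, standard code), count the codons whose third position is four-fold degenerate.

Codon 1 ACU (Thr): third position 4-fold.
Codon 2 CAC (His): third position 2-fold.
Codon 3 CGA (Arg): third position 4-fold.
Codon 4 CAU (His): third position 2-fold.
Codon 5 UUG (Leu): third position 2-fold.
Codon 6 CCC (Pro): third position 4-fold.
Codon 7 GUA (Val): third position 4-fold.
Codon 8 GAC (Asp): third position 2-fold.
Four-fold degenerate third positions: 4.

4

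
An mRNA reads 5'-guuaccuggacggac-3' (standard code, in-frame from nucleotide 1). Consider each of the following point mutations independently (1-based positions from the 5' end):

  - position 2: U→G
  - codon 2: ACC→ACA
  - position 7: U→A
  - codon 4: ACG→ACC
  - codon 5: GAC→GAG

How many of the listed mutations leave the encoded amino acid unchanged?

2

Codon 1: GUU (Val) → GGU (Gly) — missense.
Codon 2: ACC (Thr) → ACA (Thr) — synonymous.
Codon 3: UGG (Trp) → AGG (Arg) — missense.
Codon 4: ACG (Thr) → ACC (Thr) — synonymous.
Codon 5: GAC (Asp) → GAG (Glu) — missense.
Synonymous: 2 of 5.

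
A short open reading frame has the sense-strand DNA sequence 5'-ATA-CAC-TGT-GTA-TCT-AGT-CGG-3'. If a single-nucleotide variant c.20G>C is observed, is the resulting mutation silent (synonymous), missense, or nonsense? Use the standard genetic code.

missense

Position 20 falls in codon 7: CGG → Arg.
After the substitution the codon is CCG → Pro.
Arg ≠ Pro, so this is a missense mutation.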